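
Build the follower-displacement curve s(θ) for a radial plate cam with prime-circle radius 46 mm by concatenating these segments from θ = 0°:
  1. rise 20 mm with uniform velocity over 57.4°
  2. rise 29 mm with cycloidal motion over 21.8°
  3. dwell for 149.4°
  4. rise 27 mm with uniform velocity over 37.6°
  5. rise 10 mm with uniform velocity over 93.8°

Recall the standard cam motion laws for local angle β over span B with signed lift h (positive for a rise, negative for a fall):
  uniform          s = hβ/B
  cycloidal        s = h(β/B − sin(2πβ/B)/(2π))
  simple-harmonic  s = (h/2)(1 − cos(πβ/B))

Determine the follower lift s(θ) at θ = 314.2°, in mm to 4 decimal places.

seg 1 [0°–57.4°] uniform, h=20: full span → s += 20 → s = 20.0000
seg 2 [57.4°–79.2°] cycloidal, h=29: full span → s += 29 → s = 49.0000
seg 3 [79.2°–228.6°] dwell: s stays 49.0000
seg 4 [228.6°–266.2°] uniform, h=27: full span → s += 27 → s = 76.0000
seg 5 [266.2°–360°] uniform, h=10: θ=314.2° here. β=48, B=93.8. 10·48/93.8 = 5.1173 → s = 81.1173

81.1173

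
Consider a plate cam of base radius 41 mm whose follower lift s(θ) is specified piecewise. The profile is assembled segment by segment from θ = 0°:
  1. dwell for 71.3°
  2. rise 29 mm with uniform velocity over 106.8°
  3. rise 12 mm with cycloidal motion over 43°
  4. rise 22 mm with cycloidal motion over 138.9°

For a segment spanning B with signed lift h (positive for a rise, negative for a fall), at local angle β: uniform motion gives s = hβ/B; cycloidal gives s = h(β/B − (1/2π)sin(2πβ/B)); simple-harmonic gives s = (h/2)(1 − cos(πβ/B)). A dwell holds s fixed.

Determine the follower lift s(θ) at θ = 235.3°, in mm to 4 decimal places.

seg 1 [0°–71.3°] dwell: s stays 0.0000
seg 2 [71.3°–178.1°] uniform, h=29: full span → s += 29 → s = 29.0000
seg 3 [178.1°–221.1°] cycloidal, h=12: full span → s += 12 → s = 41.0000
seg 4 [221.1°–360°] cycloidal, h=22: θ=235.3° here. β=14.2, B=138.9. 22·(0.1022 − sin(2π·0.1022)/(2π)) = 0.1515 → s = 41.1515

41.1515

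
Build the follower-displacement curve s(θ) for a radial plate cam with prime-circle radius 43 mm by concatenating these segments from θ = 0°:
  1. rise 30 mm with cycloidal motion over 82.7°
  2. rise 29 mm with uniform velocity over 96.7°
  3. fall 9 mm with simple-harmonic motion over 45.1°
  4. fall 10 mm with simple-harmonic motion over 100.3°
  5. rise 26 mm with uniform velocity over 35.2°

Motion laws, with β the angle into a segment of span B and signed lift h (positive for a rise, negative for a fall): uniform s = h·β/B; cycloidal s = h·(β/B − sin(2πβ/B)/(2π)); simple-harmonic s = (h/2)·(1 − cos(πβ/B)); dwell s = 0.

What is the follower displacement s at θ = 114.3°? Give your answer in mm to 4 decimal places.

seg 1 [0°–82.7°] cycloidal, h=30: full span → s += 30 → s = 30.0000
seg 2 [82.7°–179.4°] uniform, h=29: θ=114.3° here. β=31.6, B=96.7. 29·31.6/96.7 = 9.4767 → s = 39.4767

39.4767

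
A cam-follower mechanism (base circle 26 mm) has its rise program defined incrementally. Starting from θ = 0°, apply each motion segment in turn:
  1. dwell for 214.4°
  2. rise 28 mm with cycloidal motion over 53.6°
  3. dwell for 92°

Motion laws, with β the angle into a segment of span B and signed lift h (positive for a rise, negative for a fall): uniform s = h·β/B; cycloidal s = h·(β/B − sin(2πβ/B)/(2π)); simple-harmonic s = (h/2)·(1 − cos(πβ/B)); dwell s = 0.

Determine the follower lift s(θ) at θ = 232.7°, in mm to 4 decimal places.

seg 1 [0°–214.4°] dwell: s stays 0.0000
seg 2 [214.4°–268°] cycloidal, h=28: θ=232.7° here. β=18.3, B=53.6. 28·(0.3414 − sin(2π·0.3414)/(2π)) = 5.8185 → s = 5.8185

5.8185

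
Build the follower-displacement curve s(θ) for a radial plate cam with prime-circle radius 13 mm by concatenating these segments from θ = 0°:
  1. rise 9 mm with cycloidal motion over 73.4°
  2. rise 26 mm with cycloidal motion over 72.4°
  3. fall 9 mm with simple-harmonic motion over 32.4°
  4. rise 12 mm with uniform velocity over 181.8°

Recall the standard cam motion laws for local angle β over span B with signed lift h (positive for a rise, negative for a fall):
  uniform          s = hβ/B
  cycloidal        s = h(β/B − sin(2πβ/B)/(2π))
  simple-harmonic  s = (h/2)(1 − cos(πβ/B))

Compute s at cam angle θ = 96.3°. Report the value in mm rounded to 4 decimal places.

seg 1 [0°–73.4°] cycloidal, h=9: full span → s += 9 → s = 9.0000
seg 2 [73.4°–145.8°] cycloidal, h=26: θ=96.3° here. β=22.9, B=72.4. 26·(0.3163 − sin(2π·0.3163)/(2π)) = 4.4396 → s = 13.4396

13.4396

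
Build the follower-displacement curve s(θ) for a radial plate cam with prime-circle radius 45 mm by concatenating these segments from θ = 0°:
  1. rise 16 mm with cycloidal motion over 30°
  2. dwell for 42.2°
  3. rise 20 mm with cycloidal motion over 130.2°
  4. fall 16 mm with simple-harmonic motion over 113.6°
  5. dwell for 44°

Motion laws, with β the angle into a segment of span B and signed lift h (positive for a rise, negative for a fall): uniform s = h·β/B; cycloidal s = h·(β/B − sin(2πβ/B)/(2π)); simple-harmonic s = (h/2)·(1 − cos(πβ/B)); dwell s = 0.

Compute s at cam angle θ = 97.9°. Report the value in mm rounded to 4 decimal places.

seg 1 [0°–30°] cycloidal, h=16: full span → s += 16 → s = 16.0000
seg 2 [30°–72.2°] dwell: s stays 16.0000
seg 3 [72.2°–202.4°] cycloidal, h=20: θ=97.9° here. β=25.7, B=130.2. 20·(0.1974 − sin(2π·0.1974)/(2π)) = 0.9370 → s = 16.9370

16.9370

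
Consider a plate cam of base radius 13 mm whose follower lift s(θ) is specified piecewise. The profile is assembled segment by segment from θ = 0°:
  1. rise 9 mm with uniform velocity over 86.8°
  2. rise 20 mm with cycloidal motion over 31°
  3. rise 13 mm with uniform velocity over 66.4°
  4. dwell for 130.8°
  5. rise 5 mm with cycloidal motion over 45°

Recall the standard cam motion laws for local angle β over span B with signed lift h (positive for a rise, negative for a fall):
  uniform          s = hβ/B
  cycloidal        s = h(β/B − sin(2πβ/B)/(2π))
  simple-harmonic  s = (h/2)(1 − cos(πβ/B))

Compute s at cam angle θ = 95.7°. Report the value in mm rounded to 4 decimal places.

seg 1 [0°–86.8°] uniform, h=9: full span → s += 9 → s = 9.0000
seg 2 [86.8°–117.8°] cycloidal, h=20: θ=95.7° here. β=8.9, B=31. 20·(0.2871 − sin(2π·0.2871)/(2π)) = 2.6449 → s = 11.6449

11.6449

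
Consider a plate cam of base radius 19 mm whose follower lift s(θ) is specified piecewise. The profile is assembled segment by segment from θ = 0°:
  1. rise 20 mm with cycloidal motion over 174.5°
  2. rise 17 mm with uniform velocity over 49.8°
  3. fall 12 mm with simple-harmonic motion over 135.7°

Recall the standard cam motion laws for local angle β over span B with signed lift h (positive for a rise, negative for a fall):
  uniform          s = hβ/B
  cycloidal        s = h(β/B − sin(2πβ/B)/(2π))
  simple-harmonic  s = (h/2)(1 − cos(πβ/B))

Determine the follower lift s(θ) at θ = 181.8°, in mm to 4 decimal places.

seg 1 [0°–174.5°] cycloidal, h=20: full span → s += 20 → s = 20.0000
seg 2 [174.5°–224.3°] uniform, h=17: θ=181.8° here. β=7.3, B=49.8. 17·7.3/49.8 = 2.4920 → s = 22.4920

22.4920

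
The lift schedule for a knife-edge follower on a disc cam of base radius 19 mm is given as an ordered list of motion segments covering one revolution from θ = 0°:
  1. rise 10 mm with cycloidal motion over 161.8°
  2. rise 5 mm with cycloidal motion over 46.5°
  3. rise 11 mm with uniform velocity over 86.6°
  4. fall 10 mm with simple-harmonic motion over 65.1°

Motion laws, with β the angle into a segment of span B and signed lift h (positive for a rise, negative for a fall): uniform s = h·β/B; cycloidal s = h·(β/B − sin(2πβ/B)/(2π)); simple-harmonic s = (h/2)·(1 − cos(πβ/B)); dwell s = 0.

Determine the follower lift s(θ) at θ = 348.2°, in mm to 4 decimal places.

seg 1 [0°–161.8°] cycloidal, h=10: full span → s += 10 → s = 10.0000
seg 2 [161.8°–208.3°] cycloidal, h=5: full span → s += 5 → s = 15.0000
seg 3 [208.3°–294.9°] uniform, h=11: full span → s += 11 → s = 26.0000
seg 4 [294.9°–360°] simple-harmonic, h=-10: θ=348.2° here. β=53.3, B=65.1. -10/2·(1 − cos(π·0.8187)) = -9.2110 → s = 16.7890

16.7890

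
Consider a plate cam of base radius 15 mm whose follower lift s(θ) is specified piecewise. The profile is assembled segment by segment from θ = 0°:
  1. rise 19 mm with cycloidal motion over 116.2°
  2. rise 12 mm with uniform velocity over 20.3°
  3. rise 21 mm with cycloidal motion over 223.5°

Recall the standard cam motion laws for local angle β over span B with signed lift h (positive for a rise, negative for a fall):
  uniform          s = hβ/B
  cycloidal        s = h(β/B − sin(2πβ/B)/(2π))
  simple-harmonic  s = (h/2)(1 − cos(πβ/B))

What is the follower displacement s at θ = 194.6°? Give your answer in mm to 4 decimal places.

seg 1 [0°–116.2°] cycloidal, h=19: full span → s += 19 → s = 19.0000
seg 2 [116.2°–136.5°] uniform, h=12: full span → s += 12 → s = 31.0000
seg 3 [136.5°–360°] cycloidal, h=21: θ=194.6° here. β=58.1, B=223.5. 21·(0.2600 − sin(2π·0.2600)/(2π)) = 2.1233 → s = 33.1233

33.1233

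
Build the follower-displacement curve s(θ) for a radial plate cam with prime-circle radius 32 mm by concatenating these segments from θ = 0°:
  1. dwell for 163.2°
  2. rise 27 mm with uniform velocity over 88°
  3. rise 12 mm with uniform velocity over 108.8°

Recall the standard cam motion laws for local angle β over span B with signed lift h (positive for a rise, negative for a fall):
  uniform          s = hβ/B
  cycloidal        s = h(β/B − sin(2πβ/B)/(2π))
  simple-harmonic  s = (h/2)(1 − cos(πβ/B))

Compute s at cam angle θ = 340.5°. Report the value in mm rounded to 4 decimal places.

seg 1 [0°–163.2°] dwell: s stays 0.0000
seg 2 [163.2°–251.2°] uniform, h=27: full span → s += 27 → s = 27.0000
seg 3 [251.2°–360°] uniform, h=12: θ=340.5° here. β=89.3, B=108.8. 12·89.3/108.8 = 9.8493 → s = 36.8493

36.8493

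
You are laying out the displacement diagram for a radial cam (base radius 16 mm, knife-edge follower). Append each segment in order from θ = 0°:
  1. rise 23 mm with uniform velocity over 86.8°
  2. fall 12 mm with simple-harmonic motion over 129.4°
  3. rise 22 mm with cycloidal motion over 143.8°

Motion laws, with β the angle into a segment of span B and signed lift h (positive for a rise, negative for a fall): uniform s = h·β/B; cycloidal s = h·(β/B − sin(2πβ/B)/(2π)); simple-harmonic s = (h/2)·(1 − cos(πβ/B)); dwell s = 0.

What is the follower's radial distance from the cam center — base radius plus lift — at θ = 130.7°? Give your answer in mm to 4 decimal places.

seg 1 [0°–86.8°] uniform, h=23: full span → s += 23 → s = 23.0000
seg 2 [86.8°–216.2°] simple-harmonic, h=-12: θ=130.7° here. β=43.9, B=129.4. -12/2·(1 − cos(π·0.3393)) = -3.0972 → s = 19.9028
radial distance = base radius + s = 16 + 19.9028 = 35.9028

35.9028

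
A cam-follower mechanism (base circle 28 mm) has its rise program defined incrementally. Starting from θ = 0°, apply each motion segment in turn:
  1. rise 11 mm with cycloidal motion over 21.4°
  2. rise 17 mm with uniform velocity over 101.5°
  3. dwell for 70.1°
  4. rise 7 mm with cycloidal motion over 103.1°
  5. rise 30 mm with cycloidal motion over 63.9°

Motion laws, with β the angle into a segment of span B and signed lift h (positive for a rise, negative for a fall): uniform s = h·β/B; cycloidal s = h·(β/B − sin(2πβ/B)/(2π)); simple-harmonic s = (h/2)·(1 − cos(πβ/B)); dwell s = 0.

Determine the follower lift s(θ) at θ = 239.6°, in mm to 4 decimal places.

seg 1 [0°–21.4°] cycloidal, h=11: full span → s += 11 → s = 11.0000
seg 2 [21.4°–122.9°] uniform, h=17: full span → s += 17 → s = 28.0000
seg 3 [122.9°–193°] dwell: s stays 28.0000
seg 4 [193°–296.1°] cycloidal, h=7: θ=239.6° here. β=46.6, B=103.1. 7·(0.4520 − sin(2π·0.4520)/(2π)) = 2.8329 → s = 30.8329

30.8329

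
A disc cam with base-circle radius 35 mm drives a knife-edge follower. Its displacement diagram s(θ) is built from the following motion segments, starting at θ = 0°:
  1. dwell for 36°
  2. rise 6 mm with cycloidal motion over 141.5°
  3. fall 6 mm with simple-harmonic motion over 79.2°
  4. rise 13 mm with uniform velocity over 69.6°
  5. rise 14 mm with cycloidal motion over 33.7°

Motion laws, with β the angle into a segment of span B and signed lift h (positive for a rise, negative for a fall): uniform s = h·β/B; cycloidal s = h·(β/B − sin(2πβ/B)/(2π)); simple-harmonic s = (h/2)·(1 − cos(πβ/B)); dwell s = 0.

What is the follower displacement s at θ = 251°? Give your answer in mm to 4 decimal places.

seg 1 [0°–36°] dwell: s stays 0.0000
seg 2 [36°–177.5°] cycloidal, h=6: full span → s += 6 → s = 6.0000
seg 3 [177.5°–256.7°] simple-harmonic, h=-6: θ=251° here. β=73.5, B=79.2. -6/2·(1 − cos(π·0.9280)) = -5.9236 → s = 0.0764

0.0764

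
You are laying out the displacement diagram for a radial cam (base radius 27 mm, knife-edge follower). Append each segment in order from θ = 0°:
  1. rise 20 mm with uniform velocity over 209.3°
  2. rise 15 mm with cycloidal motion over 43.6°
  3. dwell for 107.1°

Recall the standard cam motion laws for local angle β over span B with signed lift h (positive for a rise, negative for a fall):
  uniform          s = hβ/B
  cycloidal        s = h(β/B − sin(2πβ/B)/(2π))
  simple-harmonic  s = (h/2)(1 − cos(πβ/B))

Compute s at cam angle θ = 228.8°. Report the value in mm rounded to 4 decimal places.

seg 1 [0°–209.3°] uniform, h=20: full span → s += 20 → s = 20.0000
seg 2 [209.3°–252.9°] cycloidal, h=15: θ=228.8° here. β=19.5, B=43.6. 15·(0.4472 − sin(2π·0.4472)/(2π)) = 5.9318 → s = 25.9318

25.9318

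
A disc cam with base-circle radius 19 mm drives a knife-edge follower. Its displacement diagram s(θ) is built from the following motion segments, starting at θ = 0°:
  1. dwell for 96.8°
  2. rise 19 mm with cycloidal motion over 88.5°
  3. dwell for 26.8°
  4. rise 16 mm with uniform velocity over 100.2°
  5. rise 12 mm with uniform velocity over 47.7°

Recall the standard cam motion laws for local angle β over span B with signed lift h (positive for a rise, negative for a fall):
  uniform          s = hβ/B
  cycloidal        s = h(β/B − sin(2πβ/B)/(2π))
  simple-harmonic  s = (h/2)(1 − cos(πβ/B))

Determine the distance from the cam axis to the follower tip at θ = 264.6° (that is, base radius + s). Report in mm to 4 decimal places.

seg 1 [0°–96.8°] dwell: s stays 0.0000
seg 2 [96.8°–185.3°] cycloidal, h=19: full span → s += 19 → s = 19.0000
seg 3 [185.3°–212.1°] dwell: s stays 19.0000
seg 4 [212.1°–312.3°] uniform, h=16: θ=264.6° here. β=52.5, B=100.2. 16·52.5/100.2 = 8.3832 → s = 27.3832
radial distance = base radius + s = 19 + 27.3832 = 46.3832

46.3832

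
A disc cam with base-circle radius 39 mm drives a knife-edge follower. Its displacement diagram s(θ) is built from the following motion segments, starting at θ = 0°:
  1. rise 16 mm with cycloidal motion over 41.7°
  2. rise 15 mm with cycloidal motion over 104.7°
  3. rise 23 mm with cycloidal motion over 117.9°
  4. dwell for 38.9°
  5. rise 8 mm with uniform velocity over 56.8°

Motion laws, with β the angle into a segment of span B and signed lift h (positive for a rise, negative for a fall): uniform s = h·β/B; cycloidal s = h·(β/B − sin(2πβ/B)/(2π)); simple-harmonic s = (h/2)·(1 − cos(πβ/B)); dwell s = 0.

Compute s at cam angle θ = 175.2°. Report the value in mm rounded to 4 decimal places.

seg 1 [0°–41.7°] cycloidal, h=16: full span → s += 16 → s = 16.0000
seg 2 [41.7°–146.4°] cycloidal, h=15: full span → s += 15 → s = 31.0000
seg 3 [146.4°–264.3°] cycloidal, h=23: θ=175.2° here. β=28.8, B=117.9. 23·(0.2443 − sin(2π·0.2443)/(2π)) = 1.9601 → s = 32.9601

32.9601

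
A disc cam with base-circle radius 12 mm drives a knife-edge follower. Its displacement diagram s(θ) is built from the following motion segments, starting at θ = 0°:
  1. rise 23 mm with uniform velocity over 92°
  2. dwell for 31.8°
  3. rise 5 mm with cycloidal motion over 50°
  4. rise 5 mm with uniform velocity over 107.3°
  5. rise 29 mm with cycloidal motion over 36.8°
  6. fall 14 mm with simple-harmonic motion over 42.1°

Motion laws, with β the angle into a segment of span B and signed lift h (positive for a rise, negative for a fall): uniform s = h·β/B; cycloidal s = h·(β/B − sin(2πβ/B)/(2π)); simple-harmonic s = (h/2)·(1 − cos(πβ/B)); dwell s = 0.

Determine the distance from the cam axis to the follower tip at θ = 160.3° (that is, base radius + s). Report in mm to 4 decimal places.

seg 1 [0°–92°] uniform, h=23: full span → s += 23 → s = 23.0000
seg 2 [92°–123.8°] dwell: s stays 23.0000
seg 3 [123.8°–173.8°] cycloidal, h=5: θ=160.3° here. β=36.5, B=50. 5·(0.7300 − sin(2π·0.7300)/(2π)) = 4.4395 → s = 27.4395
radial distance = base radius + s = 12 + 27.4395 = 39.4395

39.4395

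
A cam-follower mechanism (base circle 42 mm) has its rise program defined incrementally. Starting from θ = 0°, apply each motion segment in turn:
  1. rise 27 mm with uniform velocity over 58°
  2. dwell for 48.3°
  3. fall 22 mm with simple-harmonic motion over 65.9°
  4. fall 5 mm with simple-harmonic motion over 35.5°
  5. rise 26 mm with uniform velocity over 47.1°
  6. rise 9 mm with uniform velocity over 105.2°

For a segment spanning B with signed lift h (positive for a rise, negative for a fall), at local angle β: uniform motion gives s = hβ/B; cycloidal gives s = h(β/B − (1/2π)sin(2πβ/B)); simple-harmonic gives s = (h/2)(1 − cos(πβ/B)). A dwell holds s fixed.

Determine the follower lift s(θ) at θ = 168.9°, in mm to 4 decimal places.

seg 1 [0°–58°] uniform, h=27: full span → s += 27 → s = 27.0000
seg 2 [58°–106.3°] dwell: s stays 27.0000
seg 3 [106.3°–172.2°] simple-harmonic, h=-22: θ=168.9° here. β=62.6, B=65.9. -22/2·(1 − cos(π·0.9499)) = -21.8642 → s = 5.1358

5.1358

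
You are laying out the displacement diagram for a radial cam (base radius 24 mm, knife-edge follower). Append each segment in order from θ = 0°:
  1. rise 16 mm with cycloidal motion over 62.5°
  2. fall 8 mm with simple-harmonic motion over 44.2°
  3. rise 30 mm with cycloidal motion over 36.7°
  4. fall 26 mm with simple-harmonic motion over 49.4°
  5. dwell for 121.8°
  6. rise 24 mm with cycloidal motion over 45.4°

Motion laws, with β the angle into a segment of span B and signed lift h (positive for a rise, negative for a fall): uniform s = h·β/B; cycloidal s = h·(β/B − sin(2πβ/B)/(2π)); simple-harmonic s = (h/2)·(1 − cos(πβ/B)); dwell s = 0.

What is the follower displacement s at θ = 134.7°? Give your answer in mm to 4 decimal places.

seg 1 [0°–62.5°] cycloidal, h=16: full span → s += 16 → s = 16.0000
seg 2 [62.5°–106.7°] simple-harmonic, h=-8: full span → s += -8 → s = 8.0000
seg 3 [106.7°–143.4°] cycloidal, h=30: θ=134.7° here. β=28, B=36.7. 30·(0.7629 − sin(2π·0.7629)/(2π)) = 27.6472 → s = 35.6472

35.6472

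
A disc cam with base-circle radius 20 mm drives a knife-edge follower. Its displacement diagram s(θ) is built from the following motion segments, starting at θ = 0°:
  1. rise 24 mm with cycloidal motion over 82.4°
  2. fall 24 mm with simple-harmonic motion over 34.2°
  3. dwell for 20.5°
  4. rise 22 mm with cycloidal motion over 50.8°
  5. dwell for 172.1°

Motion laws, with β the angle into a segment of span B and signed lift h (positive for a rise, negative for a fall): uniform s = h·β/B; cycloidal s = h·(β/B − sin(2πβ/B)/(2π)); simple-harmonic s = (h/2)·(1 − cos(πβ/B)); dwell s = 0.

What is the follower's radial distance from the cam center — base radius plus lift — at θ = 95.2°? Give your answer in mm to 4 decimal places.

seg 1 [0°–82.4°] cycloidal, h=24: full span → s += 24 → s = 24.0000
seg 2 [82.4°–116.6°] simple-harmonic, h=-24: θ=95.2° here. β=12.8, B=34.2. -24/2·(1 − cos(π·0.3743)) = -7.3824 → s = 16.6176
radial distance = base radius + s = 20 + 16.6176 = 36.6176

36.6176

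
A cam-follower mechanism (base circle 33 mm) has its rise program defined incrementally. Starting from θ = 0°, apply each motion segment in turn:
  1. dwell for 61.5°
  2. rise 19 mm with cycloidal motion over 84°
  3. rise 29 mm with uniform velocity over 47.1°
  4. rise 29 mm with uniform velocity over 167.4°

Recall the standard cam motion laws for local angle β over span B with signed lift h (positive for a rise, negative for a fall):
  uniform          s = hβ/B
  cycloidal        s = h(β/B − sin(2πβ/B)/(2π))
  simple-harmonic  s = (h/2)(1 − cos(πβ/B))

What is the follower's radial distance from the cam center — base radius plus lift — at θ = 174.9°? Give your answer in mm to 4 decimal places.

seg 1 [0°–61.5°] dwell: s stays 0.0000
seg 2 [61.5°–145.5°] cycloidal, h=19: full span → s += 19 → s = 19.0000
seg 3 [145.5°–192.6°] uniform, h=29: θ=174.9° here. β=29.4, B=47.1. 29·29.4/47.1 = 18.1019 → s = 37.1019
radial distance = base radius + s = 33 + 37.1019 = 70.1019

70.1019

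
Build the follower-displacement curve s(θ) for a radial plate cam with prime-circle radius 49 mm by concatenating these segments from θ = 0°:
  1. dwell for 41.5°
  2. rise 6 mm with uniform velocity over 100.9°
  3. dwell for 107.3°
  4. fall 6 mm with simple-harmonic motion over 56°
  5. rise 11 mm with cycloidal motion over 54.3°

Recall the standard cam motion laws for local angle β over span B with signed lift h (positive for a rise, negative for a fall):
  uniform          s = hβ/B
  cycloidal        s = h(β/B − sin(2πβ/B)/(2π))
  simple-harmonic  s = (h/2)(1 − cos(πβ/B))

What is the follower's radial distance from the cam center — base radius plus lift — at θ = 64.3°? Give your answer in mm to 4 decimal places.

seg 1 [0°–41.5°] dwell: s stays 0.0000
seg 2 [41.5°–142.4°] uniform, h=6: θ=64.3° here. β=22.8, B=100.9. 6·22.8/100.9 = 1.3558 → s = 1.3558
radial distance = base radius + s = 49 + 1.3558 = 50.3558

50.3558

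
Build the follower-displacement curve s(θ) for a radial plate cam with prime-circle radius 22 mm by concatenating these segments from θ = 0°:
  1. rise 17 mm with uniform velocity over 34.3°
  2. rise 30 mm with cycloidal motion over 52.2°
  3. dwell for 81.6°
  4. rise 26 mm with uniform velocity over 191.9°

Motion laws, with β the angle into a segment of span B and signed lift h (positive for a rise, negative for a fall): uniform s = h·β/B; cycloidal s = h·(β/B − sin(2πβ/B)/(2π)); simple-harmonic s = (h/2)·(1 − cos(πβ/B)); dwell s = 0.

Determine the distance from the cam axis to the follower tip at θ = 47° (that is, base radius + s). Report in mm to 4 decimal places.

seg 1 [0°–34.3°] uniform, h=17: full span → s += 17 → s = 17.0000
seg 2 [34.3°–86.5°] cycloidal, h=30: θ=47° here. β=12.7, B=52.2. 30·(0.2433 − sin(2π·0.2433)/(2π)) = 2.5284 → s = 19.5284
radial distance = base radius + s = 22 + 19.5284 = 41.5284

41.5284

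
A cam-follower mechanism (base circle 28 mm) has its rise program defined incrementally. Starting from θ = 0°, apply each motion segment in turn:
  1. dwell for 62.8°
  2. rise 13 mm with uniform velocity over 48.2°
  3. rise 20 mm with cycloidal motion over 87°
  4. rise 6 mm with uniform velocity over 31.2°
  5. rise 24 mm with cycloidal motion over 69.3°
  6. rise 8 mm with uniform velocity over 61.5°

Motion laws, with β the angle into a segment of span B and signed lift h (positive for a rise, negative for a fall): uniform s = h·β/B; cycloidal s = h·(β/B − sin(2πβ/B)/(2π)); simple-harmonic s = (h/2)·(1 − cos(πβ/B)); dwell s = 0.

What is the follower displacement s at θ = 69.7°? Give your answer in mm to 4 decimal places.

seg 1 [0°–62.8°] dwell: s stays 0.0000
seg 2 [62.8°–111°] uniform, h=13: θ=69.7° here. β=6.9, B=48.2. 13·6.9/48.2 = 1.8610 → s = 1.8610

1.8610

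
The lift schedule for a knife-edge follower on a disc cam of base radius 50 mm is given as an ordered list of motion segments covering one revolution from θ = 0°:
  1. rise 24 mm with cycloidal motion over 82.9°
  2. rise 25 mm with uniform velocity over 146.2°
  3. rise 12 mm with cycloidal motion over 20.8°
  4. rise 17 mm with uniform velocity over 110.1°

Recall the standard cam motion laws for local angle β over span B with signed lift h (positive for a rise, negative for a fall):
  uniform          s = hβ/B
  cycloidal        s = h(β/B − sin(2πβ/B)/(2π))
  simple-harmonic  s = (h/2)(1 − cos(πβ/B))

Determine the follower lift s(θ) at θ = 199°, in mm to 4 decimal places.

seg 1 [0°–82.9°] cycloidal, h=24: full span → s += 24 → s = 24.0000
seg 2 [82.9°–229.1°] uniform, h=25: θ=199° here. β=116.1, B=146.2. 25·116.1/146.2 = 19.8529 → s = 43.8529

43.8529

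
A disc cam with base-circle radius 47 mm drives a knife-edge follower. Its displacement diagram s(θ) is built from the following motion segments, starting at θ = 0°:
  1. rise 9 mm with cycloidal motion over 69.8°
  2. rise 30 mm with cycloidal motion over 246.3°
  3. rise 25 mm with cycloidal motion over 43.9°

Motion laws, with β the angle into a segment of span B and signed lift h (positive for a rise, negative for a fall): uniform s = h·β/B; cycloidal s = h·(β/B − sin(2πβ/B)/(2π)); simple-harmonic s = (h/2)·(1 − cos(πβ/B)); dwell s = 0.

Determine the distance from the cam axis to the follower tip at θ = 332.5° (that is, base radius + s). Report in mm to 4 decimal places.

seg 1 [0°–69.8°] cycloidal, h=9: full span → s += 9 → s = 9.0000
seg 2 [69.8°–316.1°] cycloidal, h=30: full span → s += 30 → s = 39.0000
seg 3 [316.1°–360°] cycloidal, h=25: θ=332.5° here. β=16.4, B=43.9. 25·(0.3736 − sin(2π·0.3736)/(2π)) = 6.5009 → s = 45.5009
radial distance = base radius + s = 47 + 45.5009 = 92.5009

92.5009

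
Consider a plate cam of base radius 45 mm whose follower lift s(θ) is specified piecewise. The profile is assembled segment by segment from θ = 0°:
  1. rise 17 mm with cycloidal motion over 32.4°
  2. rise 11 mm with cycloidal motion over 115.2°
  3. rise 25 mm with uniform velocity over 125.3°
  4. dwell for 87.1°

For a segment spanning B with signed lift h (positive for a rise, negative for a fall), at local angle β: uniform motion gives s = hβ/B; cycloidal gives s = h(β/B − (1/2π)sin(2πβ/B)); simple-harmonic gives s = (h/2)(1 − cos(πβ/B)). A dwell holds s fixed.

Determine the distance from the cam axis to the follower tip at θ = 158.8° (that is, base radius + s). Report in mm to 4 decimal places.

seg 1 [0°–32.4°] cycloidal, h=17: full span → s += 17 → s = 17.0000
seg 2 [32.4°–147.6°] cycloidal, h=11: full span → s += 11 → s = 28.0000
seg 3 [147.6°–272.9°] uniform, h=25: θ=158.8° here. β=11.2, B=125.3. 25·11.2/125.3 = 2.2346 → s = 30.2346
radial distance = base radius + s = 45 + 30.2346 = 75.2346

75.2346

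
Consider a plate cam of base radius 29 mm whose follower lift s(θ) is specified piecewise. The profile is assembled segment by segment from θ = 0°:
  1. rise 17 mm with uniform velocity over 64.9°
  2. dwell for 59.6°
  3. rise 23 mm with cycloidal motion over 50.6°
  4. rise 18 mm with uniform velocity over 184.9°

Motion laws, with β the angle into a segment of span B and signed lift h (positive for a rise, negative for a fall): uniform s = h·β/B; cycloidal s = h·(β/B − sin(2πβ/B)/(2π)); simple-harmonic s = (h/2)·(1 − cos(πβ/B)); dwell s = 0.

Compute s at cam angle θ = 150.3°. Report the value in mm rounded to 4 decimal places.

seg 1 [0°–64.9°] uniform, h=17: full span → s += 17 → s = 17.0000
seg 2 [64.9°–124.5°] dwell: s stays 17.0000
seg 3 [124.5°–175.1°] cycloidal, h=23: θ=150.3° here. β=25.8, B=50.6. 23·(0.5099 − sin(2π·0.5099)/(2π)) = 11.9544 → s = 28.9544

28.9544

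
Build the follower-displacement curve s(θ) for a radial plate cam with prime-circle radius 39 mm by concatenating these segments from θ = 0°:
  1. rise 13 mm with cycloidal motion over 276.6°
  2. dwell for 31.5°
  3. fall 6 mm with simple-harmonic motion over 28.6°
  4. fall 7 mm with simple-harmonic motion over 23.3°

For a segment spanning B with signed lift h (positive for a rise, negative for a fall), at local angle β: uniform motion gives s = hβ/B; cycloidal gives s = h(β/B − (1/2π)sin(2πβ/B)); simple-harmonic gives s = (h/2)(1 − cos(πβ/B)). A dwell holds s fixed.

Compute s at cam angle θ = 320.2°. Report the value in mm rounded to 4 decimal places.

seg 1 [0°–276.6°] cycloidal, h=13: full span → s += 13 → s = 13.0000
seg 2 [276.6°–308.1°] dwell: s stays 13.0000
seg 3 [308.1°–336.7°] simple-harmonic, h=-6: θ=320.2° here. β=12.1, B=28.6. -6/2·(1 − cos(π·0.4231)) = -2.2821 → s = 10.7179

10.7179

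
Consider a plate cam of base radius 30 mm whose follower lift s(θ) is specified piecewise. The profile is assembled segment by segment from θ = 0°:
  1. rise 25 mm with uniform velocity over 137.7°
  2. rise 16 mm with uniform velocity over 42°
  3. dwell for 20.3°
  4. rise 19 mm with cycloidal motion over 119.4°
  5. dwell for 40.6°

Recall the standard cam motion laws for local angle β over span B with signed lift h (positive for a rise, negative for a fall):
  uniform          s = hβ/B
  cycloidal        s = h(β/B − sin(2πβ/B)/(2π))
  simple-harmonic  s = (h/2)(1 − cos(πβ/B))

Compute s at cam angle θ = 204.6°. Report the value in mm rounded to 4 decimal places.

seg 1 [0°–137.7°] uniform, h=25: full span → s += 25 → s = 25.0000
seg 2 [137.7°–179.7°] uniform, h=16: full span → s += 16 → s = 41.0000
seg 3 [179.7°–200°] dwell: s stays 41.0000
seg 4 [200°–319.4°] cycloidal, h=19: θ=204.6° here. β=4.6, B=119.4. 19·(0.0385 − sin(2π·0.0385)/(2π)) = 0.0071 → s = 41.0071

41.0071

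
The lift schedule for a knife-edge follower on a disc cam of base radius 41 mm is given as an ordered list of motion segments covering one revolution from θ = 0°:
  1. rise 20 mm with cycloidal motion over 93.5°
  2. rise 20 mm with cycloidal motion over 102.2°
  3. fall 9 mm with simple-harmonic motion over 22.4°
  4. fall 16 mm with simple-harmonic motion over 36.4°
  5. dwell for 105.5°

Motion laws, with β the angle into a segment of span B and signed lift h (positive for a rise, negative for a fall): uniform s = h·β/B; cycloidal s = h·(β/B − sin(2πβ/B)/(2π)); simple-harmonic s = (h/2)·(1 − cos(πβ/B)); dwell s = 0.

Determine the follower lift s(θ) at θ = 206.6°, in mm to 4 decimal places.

seg 1 [0°–93.5°] cycloidal, h=20: full span → s += 20 → s = 20.0000
seg 2 [93.5°–195.7°] cycloidal, h=20: full span → s += 20 → s = 40.0000
seg 3 [195.7°–218.1°] simple-harmonic, h=-9: θ=206.6° here. β=10.9, B=22.4. -9/2·(1 − cos(π·0.4866)) = -4.3107 → s = 35.6893

35.6893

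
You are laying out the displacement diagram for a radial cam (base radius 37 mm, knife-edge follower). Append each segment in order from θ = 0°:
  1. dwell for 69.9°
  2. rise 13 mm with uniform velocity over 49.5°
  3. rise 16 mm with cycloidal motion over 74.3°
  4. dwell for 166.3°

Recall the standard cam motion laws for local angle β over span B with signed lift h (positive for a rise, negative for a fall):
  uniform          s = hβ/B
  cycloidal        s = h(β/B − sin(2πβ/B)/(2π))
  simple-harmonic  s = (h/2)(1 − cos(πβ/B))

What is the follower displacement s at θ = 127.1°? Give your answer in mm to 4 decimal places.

seg 1 [0°–69.9°] dwell: s stays 0.0000
seg 2 [69.9°–119.4°] uniform, h=13: full span → s += 13 → s = 13.0000
seg 3 [119.4°–193.7°] cycloidal, h=16: θ=127.1° here. β=7.7, B=74.3. 16·(0.1036 − sin(2π·0.1036)/(2π)) = 0.1147 → s = 13.1147

13.1147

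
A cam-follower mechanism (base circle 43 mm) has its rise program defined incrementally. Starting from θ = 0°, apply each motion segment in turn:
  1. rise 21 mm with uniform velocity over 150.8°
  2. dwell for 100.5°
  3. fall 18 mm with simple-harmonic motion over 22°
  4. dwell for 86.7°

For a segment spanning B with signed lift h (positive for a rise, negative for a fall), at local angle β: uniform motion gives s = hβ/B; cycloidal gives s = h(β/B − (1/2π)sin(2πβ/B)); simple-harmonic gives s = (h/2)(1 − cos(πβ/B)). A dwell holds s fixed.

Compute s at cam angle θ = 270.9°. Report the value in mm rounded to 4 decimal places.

seg 1 [0°–150.8°] uniform, h=21: full span → s += 21 → s = 21.0000
seg 2 [150.8°–251.3°] dwell: s stays 21.0000
seg 3 [251.3°–273.3°] simple-harmonic, h=-18: θ=270.9° here. β=19.6, B=22. -18/2·(1 − cos(π·0.8909)) = -17.4766 → s = 3.5234

3.5234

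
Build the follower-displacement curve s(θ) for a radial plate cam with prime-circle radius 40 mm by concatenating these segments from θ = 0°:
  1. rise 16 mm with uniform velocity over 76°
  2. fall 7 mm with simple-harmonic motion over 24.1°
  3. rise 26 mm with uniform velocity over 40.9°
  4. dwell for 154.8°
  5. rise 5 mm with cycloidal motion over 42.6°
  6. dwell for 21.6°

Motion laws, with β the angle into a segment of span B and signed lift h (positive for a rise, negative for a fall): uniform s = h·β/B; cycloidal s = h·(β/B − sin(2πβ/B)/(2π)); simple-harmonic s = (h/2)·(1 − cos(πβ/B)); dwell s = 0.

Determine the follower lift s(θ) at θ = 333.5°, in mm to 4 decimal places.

seg 1 [0°–76°] uniform, h=16: full span → s += 16 → s = 16.0000
seg 2 [76°–100.1°] simple-harmonic, h=-7: full span → s += -7 → s = 9.0000
seg 3 [100.1°–141°] uniform, h=26: full span → s += 26 → s = 35.0000
seg 4 [141°–295.8°] dwell: s stays 35.0000
seg 5 [295.8°–338.4°] cycloidal, h=5: θ=333.5° here. β=37.7, B=42.6. 5·(0.8850 − sin(2π·0.8850)/(2π)) = 4.9512 → s = 39.9512

39.9512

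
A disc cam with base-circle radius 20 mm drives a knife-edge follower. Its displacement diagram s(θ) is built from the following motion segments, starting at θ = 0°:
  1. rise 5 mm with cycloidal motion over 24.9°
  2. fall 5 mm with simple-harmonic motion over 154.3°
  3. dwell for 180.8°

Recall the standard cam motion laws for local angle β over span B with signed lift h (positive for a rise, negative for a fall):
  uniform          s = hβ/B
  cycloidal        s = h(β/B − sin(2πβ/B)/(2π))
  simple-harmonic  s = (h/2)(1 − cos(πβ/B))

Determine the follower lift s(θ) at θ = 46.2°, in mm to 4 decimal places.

seg 1 [0°–24.9°] cycloidal, h=5: full span → s += 5 → s = 5.0000
seg 2 [24.9°–179.2°] simple-harmonic, h=-5: θ=46.2° here. β=21.3, B=154.3. -5/2·(1 − cos(π·0.1380)) = -0.2314 → s = 4.7686

4.7686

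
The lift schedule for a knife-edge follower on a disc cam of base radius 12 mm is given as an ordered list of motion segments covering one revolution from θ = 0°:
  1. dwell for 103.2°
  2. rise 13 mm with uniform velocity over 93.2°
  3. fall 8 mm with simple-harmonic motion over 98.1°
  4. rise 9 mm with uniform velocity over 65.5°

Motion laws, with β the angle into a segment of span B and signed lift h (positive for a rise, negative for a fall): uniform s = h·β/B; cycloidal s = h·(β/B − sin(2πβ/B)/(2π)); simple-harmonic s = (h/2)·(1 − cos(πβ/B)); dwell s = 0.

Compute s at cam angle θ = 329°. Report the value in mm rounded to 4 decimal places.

seg 1 [0°–103.2°] dwell: s stays 0.0000
seg 2 [103.2°–196.4°] uniform, h=13: full span → s += 13 → s = 13.0000
seg 3 [196.4°–294.5°] simple-harmonic, h=-8: full span → s += -8 → s = 5.0000
seg 4 [294.5°–360°] uniform, h=9: θ=329° here. β=34.5, B=65.5. 9·34.5/65.5 = 4.7405 → s = 9.7405

9.7405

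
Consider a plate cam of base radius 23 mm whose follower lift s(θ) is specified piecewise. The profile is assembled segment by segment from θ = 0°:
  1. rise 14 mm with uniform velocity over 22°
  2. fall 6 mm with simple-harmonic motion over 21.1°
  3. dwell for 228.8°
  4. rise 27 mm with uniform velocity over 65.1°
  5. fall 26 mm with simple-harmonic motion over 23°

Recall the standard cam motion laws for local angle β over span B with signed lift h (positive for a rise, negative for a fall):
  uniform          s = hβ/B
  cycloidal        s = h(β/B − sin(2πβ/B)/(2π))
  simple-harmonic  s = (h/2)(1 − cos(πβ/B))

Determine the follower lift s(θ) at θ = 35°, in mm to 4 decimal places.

seg 1 [0°–22°] uniform, h=14: full span → s += 14 → s = 14.0000
seg 2 [22°–43.1°] simple-harmonic, h=-6: θ=35° here. β=13, B=21.1. -6/2·(1 − cos(π·0.6161)) = -4.0702 → s = 9.9298

9.9298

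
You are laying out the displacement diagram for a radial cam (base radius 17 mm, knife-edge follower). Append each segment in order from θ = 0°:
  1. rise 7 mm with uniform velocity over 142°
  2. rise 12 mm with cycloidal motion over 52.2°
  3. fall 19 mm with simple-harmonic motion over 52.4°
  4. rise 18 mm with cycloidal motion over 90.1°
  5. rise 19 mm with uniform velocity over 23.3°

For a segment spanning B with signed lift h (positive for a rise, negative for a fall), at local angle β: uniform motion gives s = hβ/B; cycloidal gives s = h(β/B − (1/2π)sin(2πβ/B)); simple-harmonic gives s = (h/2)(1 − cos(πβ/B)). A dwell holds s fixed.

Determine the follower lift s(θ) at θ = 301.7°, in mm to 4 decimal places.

seg 1 [0°–142°] uniform, h=7: full span → s += 7 → s = 7.0000
seg 2 [142°–194.2°] cycloidal, h=12: full span → s += 12 → s = 19.0000
seg 3 [194.2°–246.6°] simple-harmonic, h=-19: full span → s += -19 → s = 0.0000
seg 4 [246.6°–336.7°] cycloidal, h=18: θ=301.7° here. β=55.1, B=90.1. 18·(0.6115 − sin(2π·0.6115)/(2π)) = 12.8552 → s = 12.8552

12.8552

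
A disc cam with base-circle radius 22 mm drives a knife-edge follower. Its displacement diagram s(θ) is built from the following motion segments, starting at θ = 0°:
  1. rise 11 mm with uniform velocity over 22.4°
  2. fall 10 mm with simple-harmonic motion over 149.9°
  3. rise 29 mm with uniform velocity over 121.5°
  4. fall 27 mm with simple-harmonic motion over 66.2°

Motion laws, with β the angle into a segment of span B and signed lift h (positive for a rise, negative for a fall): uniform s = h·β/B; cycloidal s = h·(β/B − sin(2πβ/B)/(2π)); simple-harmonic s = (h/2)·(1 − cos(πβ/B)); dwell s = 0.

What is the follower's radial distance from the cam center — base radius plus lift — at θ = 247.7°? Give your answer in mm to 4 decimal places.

seg 1 [0°–22.4°] uniform, h=11: full span → s += 11 → s = 11.0000
seg 2 [22.4°–172.3°] simple-harmonic, h=-10: full span → s += -10 → s = 1.0000
seg 3 [172.3°–293.8°] uniform, h=29: θ=247.7° here. β=75.4, B=121.5. 29·75.4/121.5 = 17.9967 → s = 18.9967
radial distance = base radius + s = 22 + 18.9967 = 40.9967

40.9967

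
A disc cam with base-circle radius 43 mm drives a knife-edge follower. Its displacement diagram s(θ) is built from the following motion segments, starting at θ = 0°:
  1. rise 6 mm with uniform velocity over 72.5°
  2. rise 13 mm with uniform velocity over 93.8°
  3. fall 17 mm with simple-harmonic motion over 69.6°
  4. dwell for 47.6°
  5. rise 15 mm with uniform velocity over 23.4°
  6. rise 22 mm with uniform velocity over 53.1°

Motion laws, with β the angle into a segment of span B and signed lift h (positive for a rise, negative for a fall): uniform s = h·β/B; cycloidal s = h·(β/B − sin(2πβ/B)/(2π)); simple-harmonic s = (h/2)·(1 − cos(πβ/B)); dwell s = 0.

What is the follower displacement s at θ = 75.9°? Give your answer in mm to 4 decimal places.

seg 1 [0°–72.5°] uniform, h=6: full span → s += 6 → s = 6.0000
seg 2 [72.5°–166.3°] uniform, h=13: θ=75.9° here. β=3.4, B=93.8. 13·3.4/93.8 = 0.4712 → s = 6.4712

6.4712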